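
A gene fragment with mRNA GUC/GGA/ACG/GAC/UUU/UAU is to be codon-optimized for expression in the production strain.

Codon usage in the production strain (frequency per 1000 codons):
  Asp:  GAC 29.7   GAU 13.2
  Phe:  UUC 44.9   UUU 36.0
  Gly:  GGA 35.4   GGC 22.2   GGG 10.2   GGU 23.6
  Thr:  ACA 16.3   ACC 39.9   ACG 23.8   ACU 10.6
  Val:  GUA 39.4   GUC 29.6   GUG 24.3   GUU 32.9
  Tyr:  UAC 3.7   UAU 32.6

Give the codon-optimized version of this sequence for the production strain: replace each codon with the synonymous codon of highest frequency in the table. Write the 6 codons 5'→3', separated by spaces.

GUA GGA ACC GAC UUC UAU

Codon 1 (Val): best is GUA at 39.4.
Codon 2 (Gly): best is GGA at 35.4.
Codon 3 (Thr): best is ACC at 39.9.
Codon 4 (Asp): best is GAC at 29.7.
Codon 5 (Phe): best is UUC at 44.9.
Codon 6 (Tyr): best is UAU at 32.6.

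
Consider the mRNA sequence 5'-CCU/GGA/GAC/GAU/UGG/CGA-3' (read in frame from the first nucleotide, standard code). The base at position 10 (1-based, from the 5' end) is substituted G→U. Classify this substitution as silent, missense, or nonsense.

missense

Position 10 falls in codon 4: GAU → Asp.
After the substitution the codon is UAU → Tyr.
Asp ≠ Tyr, so this is a missense mutation.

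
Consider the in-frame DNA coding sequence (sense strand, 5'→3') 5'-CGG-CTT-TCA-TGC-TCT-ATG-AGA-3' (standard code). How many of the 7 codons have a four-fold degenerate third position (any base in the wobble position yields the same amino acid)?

4

Codon 1 CGG (Arg): third position 4-fold.
Codon 2 CTT (Leu): third position 4-fold.
Codon 3 TCA (Ser): third position 4-fold.
Codon 4 TGC (Cys): third position 2-fold.
Codon 5 TCT (Ser): third position 4-fold.
Codon 6 ATG (Met): third position 1-fold.
Codon 7 AGA (Arg): third position 2-fold.
Four-fold degenerate third positions: 4.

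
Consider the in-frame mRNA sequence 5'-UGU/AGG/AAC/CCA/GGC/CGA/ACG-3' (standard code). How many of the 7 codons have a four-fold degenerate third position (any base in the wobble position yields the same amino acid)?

4

Codon 1 UGU (Cys): third position 2-fold.
Codon 2 AGG (Arg): third position 2-fold.
Codon 3 AAC (Asn): third position 2-fold.
Codon 4 CCA (Pro): third position 4-fold.
Codon 5 GGC (Gly): third position 4-fold.
Codon 6 CGA (Arg): third position 4-fold.
Codon 7 ACG (Thr): third position 4-fold.
Four-fold degenerate third positions: 4.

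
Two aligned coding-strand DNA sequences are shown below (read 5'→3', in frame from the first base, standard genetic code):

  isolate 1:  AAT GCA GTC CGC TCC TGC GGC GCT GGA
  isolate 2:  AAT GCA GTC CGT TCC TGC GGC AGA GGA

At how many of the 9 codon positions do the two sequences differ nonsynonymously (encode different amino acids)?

1

Codon 1: AAT Asn / AAT Asn — identical.
Codon 2: GCA Ala / GCA Ala — identical.
Codon 3: GTC Val / GTC Val — identical.
Codon 4: CGC Arg / CGT Arg — synonymous.
Codon 5: TCC Ser / TCC Ser — identical.
Codon 6: TGC Cys / TGC Cys — identical.
Codon 7: GGC Gly / GGC Gly — identical.
Codon 8: GCT Ala / AGA Arg — nonsynonymous.
Codon 9: GGA Gly / GGA Gly — identical.
Nonsynonymous differences: 1.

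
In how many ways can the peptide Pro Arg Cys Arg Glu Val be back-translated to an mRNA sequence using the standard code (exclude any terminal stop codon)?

Pro: 4 codons.
Arg: 6 codons.
Cys: 2 codons.
Arg: 6 codons.
Glu: 2 codons.
Val: 4 codons.
4 × 6 × 2 × 6 × 2 × 4 = 2304.

2304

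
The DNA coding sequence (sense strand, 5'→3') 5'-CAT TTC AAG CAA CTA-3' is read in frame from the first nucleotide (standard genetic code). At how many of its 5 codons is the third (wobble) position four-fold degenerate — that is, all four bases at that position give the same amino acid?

1

Codon 1 CAT (His): third position 2-fold.
Codon 2 TTC (Phe): third position 2-fold.
Codon 3 AAG (Lys): third position 2-fold.
Codon 4 CAA (Gln): third position 2-fold.
Codon 5 CTA (Leu): third position 4-fold.
Four-fold degenerate third positions: 1.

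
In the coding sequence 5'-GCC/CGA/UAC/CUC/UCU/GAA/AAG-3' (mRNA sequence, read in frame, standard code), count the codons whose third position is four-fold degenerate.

4

Codon 1 GCC (Ala): third position 4-fold.
Codon 2 CGA (Arg): third position 4-fold.
Codon 3 UAC (Tyr): third position 2-fold.
Codon 4 CUC (Leu): third position 4-fold.
Codon 5 UCU (Ser): third position 4-fold.
Codon 6 GAA (Glu): third position 2-fold.
Codon 7 AAG (Lys): third position 2-fold.
Four-fold degenerate third positions: 4.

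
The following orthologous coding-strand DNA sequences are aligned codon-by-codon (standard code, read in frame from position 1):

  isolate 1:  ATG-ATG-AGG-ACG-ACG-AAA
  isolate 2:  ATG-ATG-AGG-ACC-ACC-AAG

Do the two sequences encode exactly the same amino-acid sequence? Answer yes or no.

Codon 1: ATG Met / ATG Met — identical.
Codon 2: ATG Met / ATG Met — identical.
Codon 3: AGG Arg / AGG Arg — identical.
Codon 4: ACG Thr / ACC Thr — synonymous.
Codon 5: ACG Thr / ACC Thr — synonymous.
Codon 6: AAA Lys / AAG Lys — synonymous.
Nonsynonymous differences: 0 → same protein.

yes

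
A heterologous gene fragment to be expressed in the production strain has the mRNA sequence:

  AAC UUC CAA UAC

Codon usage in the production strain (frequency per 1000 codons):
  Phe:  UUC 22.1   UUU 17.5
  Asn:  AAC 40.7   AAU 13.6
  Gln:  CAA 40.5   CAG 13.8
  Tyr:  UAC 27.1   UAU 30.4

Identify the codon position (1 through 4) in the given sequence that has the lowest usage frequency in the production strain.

Codon 1 AAC (Asn): 40.7 per 1000.
Codon 2 UUC (Phe): 22.1 per 1000.
Codon 3 CAA (Gln): 40.5 per 1000.
Codon 4 UAC (Tyr): 27.1 per 1000.
Lowest frequency is 22.1 at codon 2.

2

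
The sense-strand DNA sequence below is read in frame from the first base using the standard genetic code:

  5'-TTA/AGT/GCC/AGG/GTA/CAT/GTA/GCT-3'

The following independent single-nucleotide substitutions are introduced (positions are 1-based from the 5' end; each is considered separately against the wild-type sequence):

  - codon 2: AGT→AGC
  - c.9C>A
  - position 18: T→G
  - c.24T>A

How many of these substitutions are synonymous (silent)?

Codon 2: AGT (Ser) → AGC (Ser) — synonymous.
Codon 3: GCC (Ala) → GCA (Ala) — synonymous.
Codon 6: CAT (His) → CAG (Gln) — missense.
Codon 8: GCT (Ala) → GCA (Ala) — synonymous.
Synonymous: 3 of 4.

3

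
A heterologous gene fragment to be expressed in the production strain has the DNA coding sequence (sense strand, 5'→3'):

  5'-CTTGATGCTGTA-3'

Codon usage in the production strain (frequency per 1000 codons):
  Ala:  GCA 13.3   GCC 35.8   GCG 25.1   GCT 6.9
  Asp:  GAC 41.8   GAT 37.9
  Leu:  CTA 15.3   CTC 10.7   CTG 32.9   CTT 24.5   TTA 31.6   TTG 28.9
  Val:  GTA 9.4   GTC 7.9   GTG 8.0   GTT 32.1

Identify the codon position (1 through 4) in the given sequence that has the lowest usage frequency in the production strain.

Codon 1 CTT (Leu): 24.5 per 1000.
Codon 2 GAT (Asp): 37.9 per 1000.
Codon 3 GCT (Ala): 6.9 per 1000.
Codon 4 GTA (Val): 9.4 per 1000.
Lowest frequency is 6.9 at codon 3.

3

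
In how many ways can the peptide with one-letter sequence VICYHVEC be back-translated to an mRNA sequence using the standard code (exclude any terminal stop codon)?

1536

Val: 4 codons.
Ile: 3 codons.
Cys: 2 codons.
Tyr: 2 codons.
His: 2 codons.
Val: 4 codons.
Glu: 2 codons.
Cys: 2 codons.
4 × 3 × 2 × 2 × 2 × 4 × 2 × 2 = 1536.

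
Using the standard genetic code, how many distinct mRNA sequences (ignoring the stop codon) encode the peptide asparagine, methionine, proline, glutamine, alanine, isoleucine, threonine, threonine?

3072

Asn: 2 codons.
Met: 1 codon.
Pro: 4 codons.
Gln: 2 codons.
Ala: 4 codons.
Ile: 3 codons.
Thr: 4 codons.
Thr: 4 codons.
2 × 1 × 4 × 2 × 4 × 3 × 4 × 4 = 3072.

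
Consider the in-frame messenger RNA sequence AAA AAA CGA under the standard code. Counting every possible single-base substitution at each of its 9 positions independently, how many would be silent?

Codon 1 (AAA, Lys): 1 synonymous substitution.
Codon 2 (AAA, Lys): 1 synonymous substitution.
Codon 3 (CGA, Arg): 4 synonymous substitutions.
Total: 1 + 1 + 4 = 6.

6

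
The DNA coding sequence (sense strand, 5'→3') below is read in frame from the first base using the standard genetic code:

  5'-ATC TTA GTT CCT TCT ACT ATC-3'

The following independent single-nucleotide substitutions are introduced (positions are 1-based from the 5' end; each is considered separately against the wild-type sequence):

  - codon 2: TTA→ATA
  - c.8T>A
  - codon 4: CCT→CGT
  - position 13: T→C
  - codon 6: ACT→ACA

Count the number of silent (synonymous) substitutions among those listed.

Codon 2: TTA (Leu) → ATA (Ile) — missense.
Codon 3: GTT (Val) → GAT (Asp) — missense.
Codon 4: CCT (Pro) → CGT (Arg) — missense.
Codon 5: TCT (Ser) → CCT (Pro) — missense.
Codon 6: ACT (Thr) → ACA (Thr) — synonymous.
Synonymous: 1 of 5.

1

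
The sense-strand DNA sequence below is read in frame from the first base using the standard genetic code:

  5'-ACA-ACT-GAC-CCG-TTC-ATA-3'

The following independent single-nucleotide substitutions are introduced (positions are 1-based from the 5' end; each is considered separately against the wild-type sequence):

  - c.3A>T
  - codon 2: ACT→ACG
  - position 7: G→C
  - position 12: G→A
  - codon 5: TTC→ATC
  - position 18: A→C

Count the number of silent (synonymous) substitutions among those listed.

Codon 1: ACA (Thr) → ACT (Thr) — synonymous.
Codon 2: ACT (Thr) → ACG (Thr) — synonymous.
Codon 3: GAC (Asp) → CAC (His) — missense.
Codon 4: CCG (Pro) → CCA (Pro) — synonymous.
Codon 5: TTC (Phe) → ATC (Ile) — missense.
Codon 6: ATA (Ile) → ATC (Ile) — synonymous.
Synonymous: 4 of 6.

4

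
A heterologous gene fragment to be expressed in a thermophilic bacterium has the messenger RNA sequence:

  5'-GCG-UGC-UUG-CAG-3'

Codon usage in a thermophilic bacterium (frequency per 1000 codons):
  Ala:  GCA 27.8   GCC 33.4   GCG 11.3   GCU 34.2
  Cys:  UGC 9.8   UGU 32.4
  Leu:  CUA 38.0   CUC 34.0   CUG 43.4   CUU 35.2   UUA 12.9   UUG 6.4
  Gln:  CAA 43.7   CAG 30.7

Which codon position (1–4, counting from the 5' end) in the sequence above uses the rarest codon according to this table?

Codon 1 GCG (Ala): 11.3 per 1000.
Codon 2 UGC (Cys): 9.8 per 1000.
Codon 3 UUG (Leu): 6.4 per 1000.
Codon 4 CAG (Gln): 30.7 per 1000.
Lowest frequency is 6.4 at codon 3.

3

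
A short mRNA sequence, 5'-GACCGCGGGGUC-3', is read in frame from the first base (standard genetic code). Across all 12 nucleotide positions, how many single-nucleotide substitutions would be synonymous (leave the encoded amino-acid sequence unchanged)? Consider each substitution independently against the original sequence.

10

Codon 1 (GAC, Asp): 1 synonymous substitution.
Codon 2 (CGC, Arg): 3 synonymous substitutions.
Codon 3 (GGG, Gly): 3 synonymous substitutions.
Codon 4 (GUC, Val): 3 synonymous substitutions.
Total: 1 + 3 + 3 + 3 = 10.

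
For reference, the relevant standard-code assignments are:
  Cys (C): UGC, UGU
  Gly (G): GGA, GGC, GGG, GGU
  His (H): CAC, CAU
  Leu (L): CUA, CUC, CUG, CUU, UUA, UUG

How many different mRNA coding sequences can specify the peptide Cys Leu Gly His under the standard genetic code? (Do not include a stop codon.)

96

Cys: 2 codons.
Leu: 6 codons.
Gly: 4 codons.
His: 2 codons.
2 × 6 × 4 × 2 = 96.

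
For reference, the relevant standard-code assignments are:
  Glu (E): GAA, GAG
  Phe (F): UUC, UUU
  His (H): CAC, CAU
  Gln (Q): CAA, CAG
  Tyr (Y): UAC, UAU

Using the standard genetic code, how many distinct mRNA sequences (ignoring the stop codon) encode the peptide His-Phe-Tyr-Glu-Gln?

32

His: 2 codons.
Phe: 2 codons.
Tyr: 2 codons.
Glu: 2 codons.
Gln: 2 codons.
2 × 2 × 2 × 2 × 2 = 32.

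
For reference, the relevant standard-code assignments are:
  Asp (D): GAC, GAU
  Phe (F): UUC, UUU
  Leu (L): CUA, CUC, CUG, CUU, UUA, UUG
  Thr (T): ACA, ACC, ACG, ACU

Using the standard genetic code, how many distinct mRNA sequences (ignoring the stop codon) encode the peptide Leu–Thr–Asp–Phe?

96

Leu: 6 codons.
Thr: 4 codons.
Asp: 2 codons.
Phe: 2 codons.
6 × 4 × 2 × 2 = 96.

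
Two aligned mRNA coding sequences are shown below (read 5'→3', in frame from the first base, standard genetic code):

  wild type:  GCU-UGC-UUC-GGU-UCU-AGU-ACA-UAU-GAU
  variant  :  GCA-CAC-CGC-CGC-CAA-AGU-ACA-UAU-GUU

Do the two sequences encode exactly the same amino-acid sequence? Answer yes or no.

Codon 1: GCU Ala / GCA Ala — synonymous.
Codon 2: UGC Cys / CAC His — nonsynonymous.
Codon 3: UUC Phe / CGC Arg — nonsynonymous.
Codon 4: GGU Gly / CGC Arg — nonsynonymous.
Codon 5: UCU Ser / CAA Gln — nonsynonymous.
Codon 6: AGU Ser / AGU Ser — identical.
Codon 7: ACA Thr / ACA Thr — identical.
Codon 8: UAU Tyr / UAU Tyr — identical.
Codon 9: GAU Asp / GUU Val — nonsynonymous.
Nonsynonymous differences: 5 → different protein.

no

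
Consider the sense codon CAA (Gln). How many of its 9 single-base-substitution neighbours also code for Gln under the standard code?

1

Position 1: none → 0 synonymous.
Position 2: none → 0 synonymous.
Position 3: CAG → 1 synonymous.
Total: 0 + 0 + 1 = 1.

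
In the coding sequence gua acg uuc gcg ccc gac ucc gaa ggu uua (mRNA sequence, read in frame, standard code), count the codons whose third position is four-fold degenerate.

Codon 1 GUA (Val): third position 4-fold.
Codon 2 ACG (Thr): third position 4-fold.
Codon 3 UUC (Phe): third position 2-fold.
Codon 4 GCG (Ala): third position 4-fold.
Codon 5 CCC (Pro): third position 4-fold.
Codon 6 GAC (Asp): third position 2-fold.
Codon 7 UCC (Ser): third position 4-fold.
Codon 8 GAA (Glu): third position 2-fold.
Codon 9 GGU (Gly): third position 4-fold.
Codon 10 UUA (Leu): third position 2-fold.
Four-fold degenerate third positions: 6.

6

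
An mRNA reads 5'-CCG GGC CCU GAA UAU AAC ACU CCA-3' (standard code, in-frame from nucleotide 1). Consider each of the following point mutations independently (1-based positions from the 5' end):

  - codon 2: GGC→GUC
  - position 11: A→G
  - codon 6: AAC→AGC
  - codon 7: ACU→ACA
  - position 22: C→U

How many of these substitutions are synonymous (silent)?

Codon 2: GGC (Gly) → GUC (Val) — missense.
Codon 4: GAA (Glu) → GGA (Gly) — missense.
Codon 6: AAC (Asn) → AGC (Ser) — missense.
Codon 7: ACU (Thr) → ACA (Thr) — synonymous.
Codon 8: CCA (Pro) → UCA (Ser) — missense.
Synonymous: 1 of 5.

1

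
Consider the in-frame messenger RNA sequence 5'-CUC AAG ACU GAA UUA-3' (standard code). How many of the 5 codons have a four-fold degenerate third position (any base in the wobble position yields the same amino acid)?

2

Codon 1 CUC (Leu): third position 4-fold.
Codon 2 AAG (Lys): third position 2-fold.
Codon 3 ACU (Thr): third position 4-fold.
Codon 4 GAA (Glu): third position 2-fold.
Codon 5 UUA (Leu): third position 2-fold.
Four-fold degenerate third positions: 2.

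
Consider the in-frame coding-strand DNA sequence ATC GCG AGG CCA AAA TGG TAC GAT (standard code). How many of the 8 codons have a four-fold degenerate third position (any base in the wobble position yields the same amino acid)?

Codon 1 ATC (Ile): third position 3-fold.
Codon 2 GCG (Ala): third position 4-fold.
Codon 3 AGG (Arg): third position 2-fold.
Codon 4 CCA (Pro): third position 4-fold.
Codon 5 AAA (Lys): third position 2-fold.
Codon 6 TGG (Trp): third position 1-fold.
Codon 7 TAC (Tyr): third position 2-fold.
Codon 8 GAT (Asp): third position 2-fold.
Four-fold degenerate third positions: 2.

2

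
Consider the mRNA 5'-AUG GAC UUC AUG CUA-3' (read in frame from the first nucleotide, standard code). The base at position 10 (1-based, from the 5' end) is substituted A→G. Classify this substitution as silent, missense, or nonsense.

Position 10 falls in codon 4: AUG → Met.
After the substitution the codon is GUG → Val.
Met ≠ Val, so this is a missense mutation.

missense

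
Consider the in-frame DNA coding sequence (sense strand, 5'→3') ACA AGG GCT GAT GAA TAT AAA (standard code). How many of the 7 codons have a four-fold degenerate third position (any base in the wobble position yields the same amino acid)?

2

Codon 1 ACA (Thr): third position 4-fold.
Codon 2 AGG (Arg): third position 2-fold.
Codon 3 GCT (Ala): third position 4-fold.
Codon 4 GAT (Asp): third position 2-fold.
Codon 5 GAA (Glu): third position 2-fold.
Codon 6 TAT (Tyr): third position 2-fold.
Codon 7 AAA (Lys): third position 2-fold.
Four-fold degenerate third positions: 2.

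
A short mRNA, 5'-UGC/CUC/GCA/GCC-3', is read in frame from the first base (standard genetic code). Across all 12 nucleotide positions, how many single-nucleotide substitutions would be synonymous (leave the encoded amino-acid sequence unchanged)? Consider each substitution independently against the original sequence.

Codon 1 (UGC, Cys): 1 synonymous substitution.
Codon 2 (CUC, Leu): 3 synonymous substitutions.
Codon 3 (GCA, Ala): 3 synonymous substitutions.
Codon 4 (GCC, Ala): 3 synonymous substitutions.
Total: 1 + 3 + 3 + 3 = 10.

10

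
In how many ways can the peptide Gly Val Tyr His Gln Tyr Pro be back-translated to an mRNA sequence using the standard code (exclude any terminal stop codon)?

1024

Gly: 4 codons.
Val: 4 codons.
Tyr: 2 codons.
His: 2 codons.
Gln: 2 codons.
Tyr: 2 codons.
Pro: 4 codons.
4 × 4 × 2 × 2 × 2 × 2 × 4 = 1024.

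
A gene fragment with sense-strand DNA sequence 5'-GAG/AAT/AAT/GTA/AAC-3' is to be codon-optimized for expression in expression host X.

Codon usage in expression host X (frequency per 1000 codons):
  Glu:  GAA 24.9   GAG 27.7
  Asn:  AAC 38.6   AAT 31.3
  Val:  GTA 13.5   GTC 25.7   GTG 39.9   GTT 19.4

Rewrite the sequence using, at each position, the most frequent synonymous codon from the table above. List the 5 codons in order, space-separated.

GAG AAC AAC GTG AAC

Codon 1 (Glu): best is GAG at 27.7.
Codon 2 (Asn): best is AAC at 38.6.
Codon 3 (Asn): best is AAC at 38.6.
Codon 4 (Val): best is GTG at 39.9.
Codon 5 (Asn): best is AAC at 38.6.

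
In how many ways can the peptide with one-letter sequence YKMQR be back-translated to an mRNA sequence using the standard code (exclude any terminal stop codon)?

Tyr: 2 codons.
Lys: 2 codons.
Met: 1 codon.
Gln: 2 codons.
Arg: 6 codons.
2 × 2 × 1 × 2 × 6 = 48.

48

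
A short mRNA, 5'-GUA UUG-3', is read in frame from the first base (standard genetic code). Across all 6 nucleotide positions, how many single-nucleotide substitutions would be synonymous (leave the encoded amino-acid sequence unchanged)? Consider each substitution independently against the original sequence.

Codon 1 (GUA, Val): 3 synonymous substitutions.
Codon 2 (UUG, Leu): 2 synonymous substitutions.
Total: 3 + 2 = 5.

5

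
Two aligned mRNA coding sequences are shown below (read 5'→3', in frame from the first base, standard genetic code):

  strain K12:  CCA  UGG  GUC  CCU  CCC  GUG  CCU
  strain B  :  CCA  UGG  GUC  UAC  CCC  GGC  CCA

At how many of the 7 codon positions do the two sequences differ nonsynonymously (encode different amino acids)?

Codon 1: CCA Pro / CCA Pro — identical.
Codon 2: UGG Trp / UGG Trp — identical.
Codon 3: GUC Val / GUC Val — identical.
Codon 4: CCU Pro / UAC Tyr — nonsynonymous.
Codon 5: CCC Pro / CCC Pro — identical.
Codon 6: GUG Val / GGC Gly — nonsynonymous.
Codon 7: CCU Pro / CCA Pro — synonymous.
Nonsynonymous differences: 2.

2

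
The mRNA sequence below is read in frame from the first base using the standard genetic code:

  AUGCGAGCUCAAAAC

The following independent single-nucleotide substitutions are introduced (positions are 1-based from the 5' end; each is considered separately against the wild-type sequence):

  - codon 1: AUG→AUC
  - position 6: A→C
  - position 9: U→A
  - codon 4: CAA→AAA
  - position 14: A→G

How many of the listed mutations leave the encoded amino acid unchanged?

2

Codon 1: AUG (Met) → AUC (Ile) — missense.
Codon 2: CGA (Arg) → CGC (Arg) — synonymous.
Codon 3: GCU (Ala) → GCA (Ala) — synonymous.
Codon 4: CAA (Gln) → AAA (Lys) — missense.
Codon 5: AAC (Asn) → AGC (Ser) — missense.
Synonymous: 2 of 5.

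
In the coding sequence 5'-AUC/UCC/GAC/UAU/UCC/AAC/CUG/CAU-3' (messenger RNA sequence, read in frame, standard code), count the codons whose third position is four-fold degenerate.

3

Codon 1 AUC (Ile): third position 3-fold.
Codon 2 UCC (Ser): third position 4-fold.
Codon 3 GAC (Asp): third position 2-fold.
Codon 4 UAU (Tyr): third position 2-fold.
Codon 5 UCC (Ser): third position 4-fold.
Codon 6 AAC (Asn): third position 2-fold.
Codon 7 CUG (Leu): third position 4-fold.
Codon 8 CAU (His): third position 2-fold.
Four-fold degenerate third positions: 3.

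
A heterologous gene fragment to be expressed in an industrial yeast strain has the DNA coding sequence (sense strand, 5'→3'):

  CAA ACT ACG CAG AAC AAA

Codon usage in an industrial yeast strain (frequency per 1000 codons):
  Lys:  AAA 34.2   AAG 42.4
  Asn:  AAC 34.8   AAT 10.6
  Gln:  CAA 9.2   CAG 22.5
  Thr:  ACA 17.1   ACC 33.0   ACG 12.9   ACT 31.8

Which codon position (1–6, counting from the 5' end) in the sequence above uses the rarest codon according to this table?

1

Codon 1 CAA (Gln): 9.2 per 1000.
Codon 2 ACT (Thr): 31.8 per 1000.
Codon 3 ACG (Thr): 12.9 per 1000.
Codon 4 CAG (Gln): 22.5 per 1000.
Codon 5 AAC (Asn): 34.8 per 1000.
Codon 6 AAA (Lys): 34.2 per 1000.
Lowest frequency is 9.2 at codon 1.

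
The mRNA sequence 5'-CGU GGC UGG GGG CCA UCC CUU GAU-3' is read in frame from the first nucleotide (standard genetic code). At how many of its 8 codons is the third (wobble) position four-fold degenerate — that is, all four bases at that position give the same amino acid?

6

Codon 1 CGU (Arg): third position 4-fold.
Codon 2 GGC (Gly): third position 4-fold.
Codon 3 UGG (Trp): third position 1-fold.
Codon 4 GGG (Gly): third position 4-fold.
Codon 5 CCA (Pro): third position 4-fold.
Codon 6 UCC (Ser): third position 4-fold.
Codon 7 CUU (Leu): third position 4-fold.
Codon 8 GAU (Asp): third position 2-fold.
Four-fold degenerate third positions: 6.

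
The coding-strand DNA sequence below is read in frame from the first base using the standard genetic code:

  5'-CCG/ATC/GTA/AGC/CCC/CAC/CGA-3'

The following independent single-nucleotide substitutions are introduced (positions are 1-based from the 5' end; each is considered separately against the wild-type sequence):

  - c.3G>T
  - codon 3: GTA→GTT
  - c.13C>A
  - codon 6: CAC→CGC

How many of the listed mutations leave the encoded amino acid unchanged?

Codon 1: CCG (Pro) → CCT (Pro) — synonymous.
Codon 3: GTA (Val) → GTT (Val) — synonymous.
Codon 5: CCC (Pro) → ACC (Thr) — missense.
Codon 6: CAC (His) → CGC (Arg) — missense.
Synonymous: 2 of 4.

2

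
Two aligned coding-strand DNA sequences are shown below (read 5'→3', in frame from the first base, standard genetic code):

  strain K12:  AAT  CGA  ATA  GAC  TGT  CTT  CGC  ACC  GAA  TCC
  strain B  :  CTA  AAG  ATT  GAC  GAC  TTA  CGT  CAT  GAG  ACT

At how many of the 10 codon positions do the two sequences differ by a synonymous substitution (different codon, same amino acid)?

Codon 1: AAT Asn / CTA Leu — nonsynonymous.
Codon 2: CGA Arg / AAG Lys — nonsynonymous.
Codon 3: ATA Ile / ATT Ile — synonymous.
Codon 4: GAC Asp / GAC Asp — identical.
Codon 5: TGT Cys / GAC Asp — nonsynonymous.
Codon 6: CTT Leu / TTA Leu — synonymous.
Codon 7: CGC Arg / CGT Arg — synonymous.
Codon 8: ACC Thr / CAT His — nonsynonymous.
Codon 9: GAA Glu / GAG Glu — synonymous.
Codon 10: TCC Ser / ACT Thr — nonsynonymous.
Synonymous differences: 4.

4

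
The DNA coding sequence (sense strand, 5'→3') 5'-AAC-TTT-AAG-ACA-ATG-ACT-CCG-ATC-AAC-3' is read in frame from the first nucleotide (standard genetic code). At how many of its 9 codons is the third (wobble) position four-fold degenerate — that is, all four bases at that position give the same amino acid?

Codon 1 AAC (Asn): third position 2-fold.
Codon 2 TTT (Phe): third position 2-fold.
Codon 3 AAG (Lys): third position 2-fold.
Codon 4 ACA (Thr): third position 4-fold.
Codon 5 ATG (Met): third position 1-fold.
Codon 6 ACT (Thr): third position 4-fold.
Codon 7 CCG (Pro): third position 4-fold.
Codon 8 ATC (Ile): third position 3-fold.
Codon 9 AAC (Asn): third position 2-fold.
Four-fold degenerate third positions: 3.

3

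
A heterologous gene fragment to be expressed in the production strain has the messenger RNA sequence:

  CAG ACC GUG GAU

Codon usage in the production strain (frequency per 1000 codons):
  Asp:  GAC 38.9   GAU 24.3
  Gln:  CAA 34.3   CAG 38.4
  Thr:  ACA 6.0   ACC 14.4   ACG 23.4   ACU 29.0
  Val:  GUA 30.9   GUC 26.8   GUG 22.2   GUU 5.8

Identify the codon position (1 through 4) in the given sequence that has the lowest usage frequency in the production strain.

Codon 1 CAG (Gln): 38.4 per 1000.
Codon 2 ACC (Thr): 14.4 per 1000.
Codon 3 GUG (Val): 22.2 per 1000.
Codon 4 GAU (Asp): 24.3 per 1000.
Lowest frequency is 14.4 at codon 2.

2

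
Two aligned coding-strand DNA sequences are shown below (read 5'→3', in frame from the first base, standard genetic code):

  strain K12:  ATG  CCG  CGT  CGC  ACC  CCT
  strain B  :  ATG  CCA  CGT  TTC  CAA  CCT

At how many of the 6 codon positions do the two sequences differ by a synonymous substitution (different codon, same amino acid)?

Codon 1: ATG Met / ATG Met — identical.
Codon 2: CCG Pro / CCA Pro — synonymous.
Codon 3: CGT Arg / CGT Arg — identical.
Codon 4: CGC Arg / TTC Phe — nonsynonymous.
Codon 5: ACC Thr / CAA Gln — nonsynonymous.
Codon 6: CCT Pro / CCT Pro — identical.
Synonymous differences: 1.

1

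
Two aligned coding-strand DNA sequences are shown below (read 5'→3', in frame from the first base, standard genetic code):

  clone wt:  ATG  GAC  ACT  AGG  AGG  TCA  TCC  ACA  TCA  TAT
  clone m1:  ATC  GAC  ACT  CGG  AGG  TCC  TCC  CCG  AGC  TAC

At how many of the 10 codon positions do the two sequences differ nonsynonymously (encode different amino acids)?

Codon 1: ATG Met / ATC Ile — nonsynonymous.
Codon 2: GAC Asp / GAC Asp — identical.
Codon 3: ACT Thr / ACT Thr — identical.
Codon 4: AGG Arg / CGG Arg — synonymous.
Codon 5: AGG Arg / AGG Arg — identical.
Codon 6: TCA Ser / TCC Ser — synonymous.
Codon 7: TCC Ser / TCC Ser — identical.
Codon 8: ACA Thr / CCG Pro — nonsynonymous.
Codon 9: TCA Ser / AGC Ser — synonymous.
Codon 10: TAT Tyr / TAC Tyr — synonymous.
Nonsynonymous differences: 2.

2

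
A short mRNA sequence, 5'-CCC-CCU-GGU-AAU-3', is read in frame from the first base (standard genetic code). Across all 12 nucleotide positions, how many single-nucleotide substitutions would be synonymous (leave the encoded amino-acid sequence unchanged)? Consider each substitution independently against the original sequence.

Codon 1 (CCC, Pro): 3 synonymous substitutions.
Codon 2 (CCU, Pro): 3 synonymous substitutions.
Codon 3 (GGU, Gly): 3 synonymous substitutions.
Codon 4 (AAU, Asn): 1 synonymous substitution.
Total: 3 + 3 + 3 + 1 = 10.

10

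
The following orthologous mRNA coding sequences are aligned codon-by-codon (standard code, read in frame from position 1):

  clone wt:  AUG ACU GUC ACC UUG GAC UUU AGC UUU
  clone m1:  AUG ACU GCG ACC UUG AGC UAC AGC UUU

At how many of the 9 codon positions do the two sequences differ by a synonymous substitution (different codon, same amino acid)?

Codon 1: AUG Met / AUG Met — identical.
Codon 2: ACU Thr / ACU Thr — identical.
Codon 3: GUC Val / GCG Ala — nonsynonymous.
Codon 4: ACC Thr / ACC Thr — identical.
Codon 5: UUG Leu / UUG Leu — identical.
Codon 6: GAC Asp / AGC Ser — nonsynonymous.
Codon 7: UUU Phe / UAC Tyr — nonsynonymous.
Codon 8: AGC Ser / AGC Ser — identical.
Codon 9: UUU Phe / UUU Phe — identical.
Synonymous differences: 0.

0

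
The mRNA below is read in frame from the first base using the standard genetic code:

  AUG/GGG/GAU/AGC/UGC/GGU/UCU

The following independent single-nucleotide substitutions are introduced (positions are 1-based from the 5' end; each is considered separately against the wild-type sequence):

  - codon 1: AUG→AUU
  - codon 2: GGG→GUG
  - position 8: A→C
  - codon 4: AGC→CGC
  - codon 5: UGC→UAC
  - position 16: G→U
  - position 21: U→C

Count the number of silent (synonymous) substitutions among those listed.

Codon 1: AUG (Met) → AUU (Ile) — missense.
Codon 2: GGG (Gly) → GUG (Val) — missense.
Codon 3: GAU (Asp) → GCU (Ala) — missense.
Codon 4: AGC (Ser) → CGC (Arg) — missense.
Codon 5: UGC (Cys) → UAC (Tyr) — missense.
Codon 6: GGU (Gly) → UGU (Cys) — missense.
Codon 7: UCU (Ser) → UCC (Ser) — synonymous.
Synonymous: 1 of 7.

1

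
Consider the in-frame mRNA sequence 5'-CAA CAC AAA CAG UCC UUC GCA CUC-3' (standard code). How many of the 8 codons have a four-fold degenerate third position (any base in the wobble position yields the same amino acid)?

3

Codon 1 CAA (Gln): third position 2-fold.
Codon 2 CAC (His): third position 2-fold.
Codon 3 AAA (Lys): third position 2-fold.
Codon 4 CAG (Gln): third position 2-fold.
Codon 5 UCC (Ser): third position 4-fold.
Codon 6 UUC (Phe): third position 2-fold.
Codon 7 GCA (Ala): third position 4-fold.
Codon 8 CUC (Leu): third position 4-fold.
Four-fold degenerate third positions: 3.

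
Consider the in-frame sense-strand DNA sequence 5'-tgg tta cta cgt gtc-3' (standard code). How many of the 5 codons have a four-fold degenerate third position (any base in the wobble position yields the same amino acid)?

Codon 1 TGG (Trp): third position 1-fold.
Codon 2 TTA (Leu): third position 2-fold.
Codon 3 CTA (Leu): third position 4-fold.
Codon 4 CGT (Arg): third position 4-fold.
Codon 5 GTC (Val): third position 4-fold.
Four-fold degenerate third positions: 3.

3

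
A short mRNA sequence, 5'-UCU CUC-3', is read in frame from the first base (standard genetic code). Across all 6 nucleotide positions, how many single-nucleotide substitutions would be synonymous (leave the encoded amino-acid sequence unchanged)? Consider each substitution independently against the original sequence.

Codon 1 (UCU, Ser): 3 synonymous substitutions.
Codon 2 (CUC, Leu): 3 synonymous substitutions.
Total: 3 + 3 = 6.

6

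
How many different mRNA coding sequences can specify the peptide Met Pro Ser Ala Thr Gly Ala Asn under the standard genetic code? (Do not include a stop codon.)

Met: 1 codon.
Pro: 4 codons.
Ser: 6 codons.
Ala: 4 codons.
Thr: 4 codons.
Gly: 4 codons.
Ala: 4 codons.
Asn: 2 codons.
1 × 4 × 6 × 4 × 4 × 4 × 4 × 2 = 12288.

12288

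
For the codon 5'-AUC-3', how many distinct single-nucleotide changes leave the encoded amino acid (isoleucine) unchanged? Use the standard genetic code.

Position 1: none → 0 synonymous.
Position 2: none → 0 synonymous.
Position 3: AUU, AUA → 2 synonymous.
Total: 0 + 0 + 2 = 2.

2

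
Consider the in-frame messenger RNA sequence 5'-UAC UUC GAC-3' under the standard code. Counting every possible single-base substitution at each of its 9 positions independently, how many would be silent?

Codon 1 (UAC, Tyr): 1 synonymous substitution.
Codon 2 (UUC, Phe): 1 synonymous substitution.
Codon 3 (GAC, Asp): 1 synonymous substitution.
Total: 1 + 1 + 1 = 3.

3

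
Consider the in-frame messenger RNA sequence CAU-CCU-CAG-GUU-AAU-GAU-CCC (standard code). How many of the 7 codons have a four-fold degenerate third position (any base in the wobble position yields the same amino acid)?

Codon 1 CAU (His): third position 2-fold.
Codon 2 CCU (Pro): third position 4-fold.
Codon 3 CAG (Gln): third position 2-fold.
Codon 4 GUU (Val): third position 4-fold.
Codon 5 AAU (Asn): third position 2-fold.
Codon 6 GAU (Asp): third position 2-fold.
Codon 7 CCC (Pro): third position 4-fold.
Four-fold degenerate third positions: 3.

3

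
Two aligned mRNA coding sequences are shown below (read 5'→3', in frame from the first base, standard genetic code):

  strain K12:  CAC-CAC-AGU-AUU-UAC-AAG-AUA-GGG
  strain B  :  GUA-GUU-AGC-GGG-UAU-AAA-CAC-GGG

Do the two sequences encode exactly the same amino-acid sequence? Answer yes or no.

Codon 1: CAC His / GUA Val — nonsynonymous.
Codon 2: CAC His / GUU Val — nonsynonymous.
Codon 3: AGU Ser / AGC Ser — synonymous.
Codon 4: AUU Ile / GGG Gly — nonsynonymous.
Codon 5: UAC Tyr / UAU Tyr — synonymous.
Codon 6: AAG Lys / AAA Lys — synonymous.
Codon 7: AUA Ile / CAC His — nonsynonymous.
Codon 8: GGG Gly / GGG Gly — identical.
Nonsynonymous differences: 4 → different protein.

no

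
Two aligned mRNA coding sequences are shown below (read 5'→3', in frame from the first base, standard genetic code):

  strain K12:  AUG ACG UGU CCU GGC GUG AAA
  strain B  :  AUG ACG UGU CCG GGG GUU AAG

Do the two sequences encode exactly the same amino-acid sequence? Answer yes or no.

Codon 1: AUG Met / AUG Met — identical.
Codon 2: ACG Thr / ACG Thr — identical.
Codon 3: UGU Cys / UGU Cys — identical.
Codon 4: CCU Pro / CCG Pro — synonymous.
Codon 5: GGC Gly / GGG Gly — synonymous.
Codon 6: GUG Val / GUU Val — synonymous.
Codon 7: AAA Lys / AAG Lys — synonymous.
Nonsynonymous differences: 0 → same protein.

yes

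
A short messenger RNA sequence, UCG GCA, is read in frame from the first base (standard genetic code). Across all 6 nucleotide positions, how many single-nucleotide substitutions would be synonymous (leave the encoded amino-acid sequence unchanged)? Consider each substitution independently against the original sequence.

Codon 1 (UCG, Ser): 3 synonymous substitutions.
Codon 2 (GCA, Ala): 3 synonymous substitutions.
Total: 3 + 3 = 6.

6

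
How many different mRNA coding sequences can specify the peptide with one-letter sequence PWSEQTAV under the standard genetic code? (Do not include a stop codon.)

6144

Pro: 4 codons.
Trp: 1 codon.
Ser: 6 codons.
Glu: 2 codons.
Gln: 2 codons.
Thr: 4 codons.
Ala: 4 codons.
Val: 4 codons.
4 × 1 × 6 × 2 × 2 × 4 × 4 × 4 = 6144.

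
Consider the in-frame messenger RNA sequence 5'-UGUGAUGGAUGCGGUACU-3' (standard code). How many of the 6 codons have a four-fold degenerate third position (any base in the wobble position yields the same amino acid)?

3

Codon 1 UGU (Cys): third position 2-fold.
Codon 2 GAU (Asp): third position 2-fold.
Codon 3 GGA (Gly): third position 4-fold.
Codon 4 UGC (Cys): third position 2-fold.
Codon 5 GGU (Gly): third position 4-fold.
Codon 6 ACU (Thr): third position 4-fold.
Four-fold degenerate third positions: 3.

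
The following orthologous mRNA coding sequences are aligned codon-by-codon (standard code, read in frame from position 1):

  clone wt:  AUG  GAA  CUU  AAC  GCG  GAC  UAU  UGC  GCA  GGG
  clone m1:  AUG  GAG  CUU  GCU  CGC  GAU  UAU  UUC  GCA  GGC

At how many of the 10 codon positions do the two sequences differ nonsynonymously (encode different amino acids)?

3

Codon 1: AUG Met / AUG Met — identical.
Codon 2: GAA Glu / GAG Glu — synonymous.
Codon 3: CUU Leu / CUU Leu — identical.
Codon 4: AAC Asn / GCU Ala — nonsynonymous.
Codon 5: GCG Ala / CGC Arg — nonsynonymous.
Codon 6: GAC Asp / GAU Asp — synonymous.
Codon 7: UAU Tyr / UAU Tyr — identical.
Codon 8: UGC Cys / UUC Phe — nonsynonymous.
Codon 9: GCA Ala / GCA Ala — identical.
Codon 10: GGG Gly / GGC Gly — synonymous.
Nonsynonymous differences: 3.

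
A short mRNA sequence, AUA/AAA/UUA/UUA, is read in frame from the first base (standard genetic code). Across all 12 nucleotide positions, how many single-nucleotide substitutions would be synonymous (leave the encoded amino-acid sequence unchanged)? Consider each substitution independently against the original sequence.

Codon 1 (AUA, Ile): 2 synonymous substitutions.
Codon 2 (AAA, Lys): 1 synonymous substitution.
Codon 3 (UUA, Leu): 2 synonymous substitutions.
Codon 4 (UUA, Leu): 2 synonymous substitutions.
Total: 2 + 1 + 2 + 2 = 7.

7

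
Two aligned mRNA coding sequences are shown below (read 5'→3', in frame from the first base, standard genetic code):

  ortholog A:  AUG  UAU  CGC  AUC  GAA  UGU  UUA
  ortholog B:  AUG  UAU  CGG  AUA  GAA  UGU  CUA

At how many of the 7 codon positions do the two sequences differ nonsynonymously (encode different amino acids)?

Codon 1: AUG Met / AUG Met — identical.
Codon 2: UAU Tyr / UAU Tyr — identical.
Codon 3: CGC Arg / CGG Arg — synonymous.
Codon 4: AUC Ile / AUA Ile — synonymous.
Codon 5: GAA Glu / GAA Glu — identical.
Codon 6: UGU Cys / UGU Cys — identical.
Codon 7: UUA Leu / CUA Leu — synonymous.
Nonsynonymous differences: 0.

0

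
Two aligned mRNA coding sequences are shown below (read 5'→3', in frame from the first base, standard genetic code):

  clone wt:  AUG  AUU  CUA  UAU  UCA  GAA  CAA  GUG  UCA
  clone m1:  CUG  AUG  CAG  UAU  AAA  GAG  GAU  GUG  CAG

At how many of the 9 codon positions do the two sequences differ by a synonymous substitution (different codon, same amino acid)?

Codon 1: AUG Met / CUG Leu — nonsynonymous.
Codon 2: AUU Ile / AUG Met — nonsynonymous.
Codon 3: CUA Leu / CAG Gln — nonsynonymous.
Codon 4: UAU Tyr / UAU Tyr — identical.
Codon 5: UCA Ser / AAA Lys — nonsynonymous.
Codon 6: GAA Glu / GAG Glu — synonymous.
Codon 7: CAA Gln / GAU Asp — nonsynonymous.
Codon 8: GUG Val / GUG Val — identical.
Codon 9: UCA Ser / CAG Gln — nonsynonymous.
Synonymous differences: 1.

1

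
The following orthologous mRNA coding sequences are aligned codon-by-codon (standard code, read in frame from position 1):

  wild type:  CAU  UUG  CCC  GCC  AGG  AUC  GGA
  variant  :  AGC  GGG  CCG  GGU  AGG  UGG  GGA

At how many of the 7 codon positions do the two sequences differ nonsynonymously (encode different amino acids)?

Codon 1: CAU His / AGC Ser — nonsynonymous.
Codon 2: UUG Leu / GGG Gly — nonsynonymous.
Codon 3: CCC Pro / CCG Pro — synonymous.
Codon 4: GCC Ala / GGU Gly — nonsynonymous.
Codon 5: AGG Arg / AGG Arg — identical.
Codon 6: AUC Ile / UGG Trp — nonsynonymous.
Codon 7: GGA Gly / GGA Gly — identical.
Nonsynonymous differences: 4.

4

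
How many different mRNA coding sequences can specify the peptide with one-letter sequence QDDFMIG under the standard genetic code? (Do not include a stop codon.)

192

Gln: 2 codons.
Asp: 2 codons.
Asp: 2 codons.
Phe: 2 codons.
Met: 1 codon.
Ile: 3 codons.
Gly: 4 codons.
2 × 2 × 2 × 2 × 1 × 3 × 4 = 192.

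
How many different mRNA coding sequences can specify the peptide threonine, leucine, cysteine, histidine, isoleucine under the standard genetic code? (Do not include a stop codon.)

Thr: 4 codons.
Leu: 6 codons.
Cys: 2 codons.
His: 2 codons.
Ile: 3 codons.
4 × 6 × 2 × 2 × 3 = 288.

288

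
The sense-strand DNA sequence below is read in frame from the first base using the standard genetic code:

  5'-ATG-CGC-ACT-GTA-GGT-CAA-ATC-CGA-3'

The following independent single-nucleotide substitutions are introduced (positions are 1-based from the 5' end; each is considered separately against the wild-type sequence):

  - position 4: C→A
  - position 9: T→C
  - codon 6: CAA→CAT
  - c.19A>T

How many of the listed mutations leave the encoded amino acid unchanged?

Codon 2: CGC (Arg) → AGC (Ser) — missense.
Codon 3: ACT (Thr) → ACC (Thr) — synonymous.
Codon 6: CAA (Gln) → CAT (His) — missense.
Codon 7: ATC (Ile) → TTC (Phe) — missense.
Synonymous: 1 of 4.

1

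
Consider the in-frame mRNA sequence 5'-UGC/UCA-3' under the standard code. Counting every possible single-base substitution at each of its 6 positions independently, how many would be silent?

Codon 1 (UGC, Cys): 1 synonymous substitution.
Codon 2 (UCA, Ser): 3 synonymous substitutions.
Total: 1 + 3 = 4.

4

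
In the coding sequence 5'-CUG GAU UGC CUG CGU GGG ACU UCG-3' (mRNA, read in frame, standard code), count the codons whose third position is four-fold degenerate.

6

Codon 1 CUG (Leu): third position 4-fold.
Codon 2 GAU (Asp): third position 2-fold.
Codon 3 UGC (Cys): third position 2-fold.
Codon 4 CUG (Leu): third position 4-fold.
Codon 5 CGU (Arg): third position 4-fold.
Codon 6 GGG (Gly): third position 4-fold.
Codon 7 ACU (Thr): third position 4-fold.
Codon 8 UCG (Ser): third position 4-fold.
Four-fold degenerate third positions: 6.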